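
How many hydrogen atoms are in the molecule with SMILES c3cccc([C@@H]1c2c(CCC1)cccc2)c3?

16

Hydrogens are implicit in SMILES; fill each atom to its normal valence:
  9 × C (aromatic): 1 H each → 9
  3 × C: 2 H each → 6
  3 × C (aromatic): no H
  1 × C: 1 H
  Total hydrogens = 16.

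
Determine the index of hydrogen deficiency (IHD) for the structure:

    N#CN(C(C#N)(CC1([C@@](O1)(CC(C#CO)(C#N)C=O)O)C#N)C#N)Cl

Molecular formula from the SMILES: C14H7ClN6O4.
DoU = (2C + 2 + N − H − X)/2 = (2·14 + 2 + 6 − 7 − 1)/2 = 28/2 = 14.
(Structurally: 1 ring(s) + 13 π bond(s) = 14.)

14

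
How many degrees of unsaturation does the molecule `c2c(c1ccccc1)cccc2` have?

8

Molecular formula from the SMILES: C12H10.
DoU = (2C + 2 + N − H − X)/2 = (2·12 + 2 + 0 − 10 − 0)/2 = 16/2 = 8.
(Structurally: 2 ring(s) + 6 π bond(s) = 8.)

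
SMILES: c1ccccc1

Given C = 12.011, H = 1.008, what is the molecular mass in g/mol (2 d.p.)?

Molecular formula: C6H6.
M = 6×12.011 + 6×1.008 = 78.11 g/mol.

78.11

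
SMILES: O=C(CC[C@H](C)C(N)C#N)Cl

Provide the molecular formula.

C7H11ClN2O

Heavy atoms from the SMILES: 7 C, 1 Cl, 2 N, 1 O.
Implicit hydrogens by atom environment:
  2 × C: 2 H each → 4
  2 × C: 1 H each → 2
  2 × C: no H
  1 × C: 3 H
  1 × Cl: no H
  1 × N: 2 H
  1 × N: no H
  1 × O: no H
  Total hydrogens = 11.
Molecular formula: C7H11ClN2O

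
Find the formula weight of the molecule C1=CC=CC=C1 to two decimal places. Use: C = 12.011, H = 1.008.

Molecular formula: C6H6.
M = 6×12.011 + 6×1.008 = 78.11 g/mol.

78.11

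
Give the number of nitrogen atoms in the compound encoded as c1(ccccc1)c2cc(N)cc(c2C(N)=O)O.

The symbol for nitrogen appears 2 times in the SMILES.

2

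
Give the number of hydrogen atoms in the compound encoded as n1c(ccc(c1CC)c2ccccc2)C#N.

12

Hydrogens are implicit in SMILES; fill each atom to its normal valence:
  7 × C (aromatic): 1 H each → 7
  4 × C (aromatic): no H
  1 × C: 3 H
  1 × C: 2 H
  1 × C: no H
  1 × N (aromatic): no H
  1 × N: no H
  Total hydrogens = 12.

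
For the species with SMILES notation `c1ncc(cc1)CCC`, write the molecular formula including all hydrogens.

C8H11N

Heavy atoms from the SMILES: 8 C, 1 N.
Implicit hydrogens by atom environment:
  4 × C (aromatic): 1 H each → 4
  2 × C: 2 H each → 4
  1 × C: 3 H
  1 × C (aromatic): no H
  1 × N (aromatic): no H
  Total hydrogens = 11.
Molecular formula: C8H11N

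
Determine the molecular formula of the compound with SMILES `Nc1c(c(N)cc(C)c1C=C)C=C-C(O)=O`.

Heavy atoms from the SMILES: 12 C, 2 N, 2 O.
Implicit hydrogens by atom environment:
  5 × C (aromatic): no H
  3 × C: 1 H each → 3
  2 × N: 2 H each → 4
  1 × C: 3 H
  1 × C: 2 H
  1 × C (aromatic): 1 H
  1 × C: no H
  1 × O: 1 H
  1 × O: no H
  Total hydrogens = 14.
Molecular formula: C12H14N2O2

C12H14N2O2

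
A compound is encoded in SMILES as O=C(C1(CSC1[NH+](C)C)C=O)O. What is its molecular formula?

C7H12NO3S+

Heavy atoms from the SMILES: 7 C, 1 N, 3 O, 1 S.
Implicit hydrogens by atom environment:
  2 × C: 3 H each → 6
  2 × C: 1 H each → 2
  2 × C: no H
  2 × O: no H
  1 × C: 2 H
  1 × N (charge +1): 1 H
  1 × O: 1 H
  1 × S: no H
  Total hydrogens = 12.
Net charge +1.
Molecular formula: C7H12NO3S+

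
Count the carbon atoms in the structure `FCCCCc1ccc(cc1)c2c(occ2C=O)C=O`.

16

The symbol for carbon appears 16 times in the SMILES. Lowercase c denotes aromatic carbon and counts toward C.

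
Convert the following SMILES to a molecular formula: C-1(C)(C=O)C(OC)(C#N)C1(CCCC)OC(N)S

C12H20N2O3S

Heavy atoms from the SMILES: 12 C, 2 N, 3 O, 1 S.
Implicit hydrogens by atom environment:
  4 × C: no H
  3 × C: 3 H each → 9
  3 × C: 2 H each → 6
  3 × O: no H
  2 × C: 1 H each → 2
  1 × N: 2 H
  1 × N: no H
  1 × S: 1 H
  Total hydrogens = 20.
Molecular formula: C12H20N2O3S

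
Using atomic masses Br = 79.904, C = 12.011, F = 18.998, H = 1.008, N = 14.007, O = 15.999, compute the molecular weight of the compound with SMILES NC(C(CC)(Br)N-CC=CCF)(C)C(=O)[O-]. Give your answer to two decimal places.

Molecular formula: C10H17BrFN2O2-.
M = 1×79.904 + 10×12.011 + 1×18.998 + 17×1.008 + 2×14.007 + 2×15.999 = 296.16 g/mol.

296.16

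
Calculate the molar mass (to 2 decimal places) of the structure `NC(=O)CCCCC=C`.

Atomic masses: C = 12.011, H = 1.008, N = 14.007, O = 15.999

Molecular formula: C7H13NO.
M = 7×12.011 + 13×1.008 + 1×14.007 + 1×15.999 = 127.19 g/mol.

127.19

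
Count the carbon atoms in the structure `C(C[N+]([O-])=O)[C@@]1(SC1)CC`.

The symbol for carbon appears 6 times in the SMILES.

6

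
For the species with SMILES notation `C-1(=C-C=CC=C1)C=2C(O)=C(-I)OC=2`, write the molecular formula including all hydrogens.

Heavy atoms from the SMILES: 10 C, 1 I, 2 O.
Implicit hydrogens by atom environment:
  6 × C (aromatic): 1 H each → 6
  4 × C (aromatic): no H
  1 × I: no H
  1 × O: 1 H
  1 × O (aromatic): no H
  Total hydrogens = 7.
Molecular formula: C10H7IO2

C10H7IO2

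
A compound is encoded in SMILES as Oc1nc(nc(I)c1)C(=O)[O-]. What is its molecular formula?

C5H2IN2O3-

Heavy atoms from the SMILES: 5 C, 1 I, 2 N, 3 O.
Implicit hydrogens by atom environment:
  3 × C (aromatic): no H
  2 × N (aromatic): no H
  1 × C (aromatic): 1 H
  1 × C: no H
  1 × I: no H
  1 × O: 1 H
  1 × O: no H
  1 × O (charge -1): no H
  Total hydrogens = 2.
Net charge -1.
Molecular formula: C5H2IN2O3-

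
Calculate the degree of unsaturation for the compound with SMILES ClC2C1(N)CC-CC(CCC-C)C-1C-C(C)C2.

Molecular formula from the SMILES: C15H28ClN.
DoU = (2C + 2 + N − H − X)/2 = (2·15 + 2 + 1 − 28 − 1)/2 = 4/2 = 2.
(Structurally: 2 ring(s) + 0 π bond(s) = 2.)

2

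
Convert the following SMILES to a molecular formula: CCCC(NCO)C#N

Heavy atoms from the SMILES: 6 C, 2 N, 1 O.
Implicit hydrogens by atom environment:
  3 × C: 2 H each → 6
  1 × C: 3 H
  1 × C: 1 H
  1 × C: no H
  1 × N: 1 H
  1 × N: no H
  1 × O: 1 H
  Total hydrogens = 12.
Molecular formula: C6H12N2O

C6H12N2O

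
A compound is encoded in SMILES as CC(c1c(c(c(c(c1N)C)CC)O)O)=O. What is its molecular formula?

C11H15NO3

Heavy atoms from the SMILES: 11 C, 1 N, 3 O.
Implicit hydrogens by atom environment:
  6 × C (aromatic): no H
  3 × C: 3 H each → 9
  2 × O: 1 H each → 2
  1 × C: 2 H
  1 × C: no H
  1 × N: 2 H
  1 × O: no H
  Total hydrogens = 15.
Molecular formula: C11H15NO3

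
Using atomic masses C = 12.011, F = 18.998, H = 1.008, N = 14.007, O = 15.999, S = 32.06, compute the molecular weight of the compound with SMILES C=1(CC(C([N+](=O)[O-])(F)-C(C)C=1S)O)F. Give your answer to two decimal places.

Molecular formula: C7H9F2NO3S.
M = 7×12.011 + 2×18.998 + 9×1.008 + 1×14.007 + 3×15.999 + 1×32.06 = 225.21 g/mol.

225.21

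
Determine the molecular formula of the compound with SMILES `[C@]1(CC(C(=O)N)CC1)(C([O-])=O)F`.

Heavy atoms from the SMILES: 7 C, 1 F, 1 N, 3 O.
Implicit hydrogens by atom environment:
  3 × C: 2 H each → 6
  3 × C: no H
  2 × O: no H
  1 × C: 1 H
  1 × F: no H
  1 × N: 2 H
  1 × O (charge -1): no H
  Total hydrogens = 9.
Net charge -1.
Molecular formula: C7H9FNO3-

C7H9FNO3-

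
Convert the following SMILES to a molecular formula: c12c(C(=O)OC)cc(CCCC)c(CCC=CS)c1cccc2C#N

Heavy atoms from the SMILES: 21 C, 1 N, 2 O, 1 S.
Implicit hydrogens by atom environment:
  6 × C (aromatic): no H
  5 × C: 2 H each → 10
  4 × C (aromatic): 1 H each → 4
  2 × C: 3 H each → 6
  2 × C: 1 H each → 2
  2 × C: no H
  2 × O: no H
  1 × N: no H
  1 × S: 1 H
  Total hydrogens = 23.
Molecular formula: C21H23NO2S

C21H23NO2S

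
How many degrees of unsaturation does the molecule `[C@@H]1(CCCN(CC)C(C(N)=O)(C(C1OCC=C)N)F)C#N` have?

Molecular formula from the SMILES: C14H23FN4O2.
DoU = (2C + 2 + N − H − X)/2 = (2·14 + 2 + 4 − 23 − 1)/2 = 10/2 = 5.
(Structurally: 1 ring(s) + 4 π bond(s) = 5.)

5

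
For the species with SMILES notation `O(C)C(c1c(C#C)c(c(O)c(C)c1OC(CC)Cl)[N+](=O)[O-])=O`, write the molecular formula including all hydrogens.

C14H14ClNO6

Heavy atoms from the SMILES: 14 C, 1 Cl, 1 N, 6 O.
Implicit hydrogens by atom environment:
  6 × C (aromatic): no H
  4 × O: no H
  3 × C: 3 H each → 9
  2 × C: 1 H each → 2
  2 × C: no H
  1 × C: 2 H
  1 × Cl: no H
  1 × N (charge +1): no H
  1 × O: 1 H
  1 × O (charge -1): no H
  Total hydrogens = 14.
Molecular formula: C14H14ClNO6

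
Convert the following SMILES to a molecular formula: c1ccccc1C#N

Heavy atoms from the SMILES: 7 C, 1 N.
Implicit hydrogens by atom environment:
  5 × C (aromatic): 1 H each → 5
  1 × C (aromatic): no H
  1 × C: no H
  1 × N: no H
  Total hydrogens = 5.
Molecular formula: C7H5N

C7H5N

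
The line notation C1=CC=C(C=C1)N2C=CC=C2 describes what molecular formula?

Heavy atoms from the SMILES: 10 C, 1 N.
Implicit hydrogens by atom environment:
  9 × C (aromatic): 1 H each → 9
  1 × C (aromatic): no H
  1 × N (aromatic): no H
  Total hydrogens = 9.
Molecular formula: C10H9N

C10H9N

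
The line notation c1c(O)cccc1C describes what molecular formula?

C7H8O

Heavy atoms from the SMILES: 7 C, 1 O.
Implicit hydrogens by atom environment:
  4 × C (aromatic): 1 H each → 4
  2 × C (aromatic): no H
  1 × C: 3 H
  1 × O: 1 H
  Total hydrogens = 8.
Molecular formula: C7H8O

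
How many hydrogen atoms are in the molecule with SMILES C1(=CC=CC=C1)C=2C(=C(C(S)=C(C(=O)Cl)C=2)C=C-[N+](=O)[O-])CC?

Hydrogens are implicit in SMILES; fill each atom to its normal valence:
  6 × C (aromatic): 1 H each → 6
  6 × C (aromatic): no H
  2 × C: 1 H each → 2
  2 × O: no H
  1 × C: 3 H
  1 × C: 2 H
  1 × C: no H
  1 × Cl: no H
  1 × N (charge +1): no H
  1 × O (charge -1): no H
  1 × S: 1 H
  Total hydrogens = 14.

14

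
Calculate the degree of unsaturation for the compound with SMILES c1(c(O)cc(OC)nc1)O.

Molecular formula from the SMILES: C6H7NO3.
DoU = (2C + 2 + N − H − X)/2 = (2·6 + 2 + 1 − 7 − 0)/2 = 8/2 = 4.
(Structurally: 1 ring(s) + 3 π bond(s) = 4.)

4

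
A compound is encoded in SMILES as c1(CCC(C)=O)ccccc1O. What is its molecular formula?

Heavy atoms from the SMILES: 10 C, 2 O.
Implicit hydrogens by atom environment:
  4 × C (aromatic): 1 H each → 4
  2 × C: 2 H each → 4
  2 × C (aromatic): no H
  1 × C: 3 H
  1 × C: no H
  1 × O: 1 H
  1 × O: no H
  Total hydrogens = 12.
Molecular formula: C10H12O2

C10H12O2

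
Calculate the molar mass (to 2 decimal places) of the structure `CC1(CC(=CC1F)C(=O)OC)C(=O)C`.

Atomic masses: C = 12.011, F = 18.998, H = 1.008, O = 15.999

200.21

Molecular formula: C10H13FO3.
M = 10×12.011 + 1×18.998 + 13×1.008 + 3×15.999 = 200.21 g/mol.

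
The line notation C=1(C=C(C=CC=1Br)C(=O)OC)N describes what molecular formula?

Heavy atoms from the SMILES: 1 Br, 8 C, 1 N, 2 O.
Implicit hydrogens by atom environment:
  3 × C (aromatic): 1 H each → 3
  3 × C (aromatic): no H
  2 × O: no H
  1 × Br: no H
  1 × C: 3 H
  1 × C: no H
  1 × N: 2 H
  Total hydrogens = 8.
Molecular formula: C8H8BrNO2

C8H8BrNO2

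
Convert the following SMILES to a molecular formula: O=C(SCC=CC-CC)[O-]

C7H11O2S-

Heavy atoms from the SMILES: 7 C, 2 O, 1 S.
Implicit hydrogens by atom environment:
  3 × C: 2 H each → 6
  2 × C: 1 H each → 2
  1 × C: 3 H
  1 × C: no H
  1 × O: no H
  1 × O (charge -1): no H
  1 × S: no H
  Total hydrogens = 11.
Net charge -1.
Molecular formula: C7H11O2S-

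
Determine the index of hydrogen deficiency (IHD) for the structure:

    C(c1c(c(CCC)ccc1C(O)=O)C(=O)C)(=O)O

7

Molecular formula from the SMILES: C13H14O5.
DoU = (2C + 2 + N − H − X)/2 = (2·13 + 2 + 0 − 14 − 0)/2 = 14/2 = 7.
(Structurally: 1 ring(s) + 6 π bond(s) = 7.)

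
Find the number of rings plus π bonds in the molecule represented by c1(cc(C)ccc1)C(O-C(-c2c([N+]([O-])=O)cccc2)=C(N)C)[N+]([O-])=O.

Molecular formula from the SMILES: C17H17N3O5.
DoU = (2C + 2 + N − H − X)/2 = (2·17 + 2 + 3 − 17 − 0)/2 = 22/2 = 11.
(Structurally: 2 ring(s) + 9 π bond(s) = 11.)

11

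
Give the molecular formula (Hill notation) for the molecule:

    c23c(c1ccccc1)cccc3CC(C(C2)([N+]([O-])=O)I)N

C16H15IN2O2

Heavy atoms from the SMILES: 16 C, 1 I, 2 N, 2 O.
Implicit hydrogens by atom environment:
  8 × C (aromatic): 1 H each → 8
  4 × C (aromatic): no H
  2 × C: 2 H each → 4
  1 × C: 1 H
  1 × C: no H
  1 × I: no H
  1 × N: 2 H
  1 × N (charge +1): no H
  1 × O: no H
  1 × O (charge -1): no H
  Total hydrogens = 15.
Molecular formula: C16H15IN2O2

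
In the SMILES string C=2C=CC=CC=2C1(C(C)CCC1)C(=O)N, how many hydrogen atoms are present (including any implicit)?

17

Hydrogens are implicit in SMILES; fill each atom to its normal valence:
  5 × C (aromatic): 1 H each → 5
  3 × C: 2 H each → 6
  2 × C: no H
  1 × C: 3 H
  1 × C: 1 H
  1 × C (aromatic): no H
  1 × N: 2 H
  1 × O: no H
  Total hydrogens = 17.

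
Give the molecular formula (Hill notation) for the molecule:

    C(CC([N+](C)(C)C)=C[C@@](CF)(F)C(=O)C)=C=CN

C13H21F2N2O+

Heavy atoms from the SMILES: 13 C, 2 F, 2 N, 1 O.
Implicit hydrogens by atom environment:
  4 × C: 3 H each → 12
  4 × C: no H
  3 × C: 1 H each → 3
  2 × C: 2 H each → 4
  2 × F: no H
  1 × N: 2 H
  1 × N (charge +1): no H
  1 × O: no H
  Total hydrogens = 21.
Net charge +1.
Molecular formula: C13H21F2N2O+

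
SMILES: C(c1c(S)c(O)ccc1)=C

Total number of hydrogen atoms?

Hydrogens are implicit in SMILES; fill each atom to its normal valence:
  3 × C (aromatic): 1 H each → 3
  3 × C (aromatic): no H
  1 × C: 2 H
  1 × C: 1 H
  1 × O: 1 H
  1 × S: 1 H
  Total hydrogens = 8.

8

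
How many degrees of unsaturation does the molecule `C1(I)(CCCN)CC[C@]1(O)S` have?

Molecular formula from the SMILES: C7H14INOS.
DoU = (2C + 2 + N − H − X)/2 = (2·7 + 2 + 1 − 14 − 1)/2 = 2/2 = 1.
(Structurally: 1 ring(s) + 0 π bond(s) = 1.)

1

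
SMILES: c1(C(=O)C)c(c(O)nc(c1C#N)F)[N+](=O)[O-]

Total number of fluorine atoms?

The symbol for fluorine appears 1 time in the SMILES.

1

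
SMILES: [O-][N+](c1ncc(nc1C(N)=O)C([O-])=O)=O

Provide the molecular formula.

Heavy atoms from the SMILES: 6 C, 4 N, 5 O.
Implicit hydrogens by atom environment:
  3 × C (aromatic): no H
  3 × O: no H
  2 × C: no H
  2 × N (aromatic): no H
  2 × O (charge -1): no H
  1 × C (aromatic): 1 H
  1 × N: 2 H
  1 × N (charge +1): no H
  Total hydrogens = 3.
Net charge -1.
Molecular formula: C6H3N4O5-

C6H3N4O5-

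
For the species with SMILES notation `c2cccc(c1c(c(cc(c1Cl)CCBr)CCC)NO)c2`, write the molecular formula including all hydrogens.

C17H19BrClNO

Heavy atoms from the SMILES: 1 Br, 17 C, 1 Cl, 1 N, 1 O.
Implicit hydrogens by atom environment:
  6 × C (aromatic): 1 H each → 6
  6 × C (aromatic): no H
  4 × C: 2 H each → 8
  1 × Br: no H
  1 × C: 3 H
  1 × Cl: no H
  1 × N: 1 H
  1 × O: 1 H
  Total hydrogens = 19.
Molecular formula: C17H19BrClNO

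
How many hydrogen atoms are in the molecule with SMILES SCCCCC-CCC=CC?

Hydrogens are implicit in SMILES; fill each atom to its normal valence:
  7 × C: 2 H each → 14
  2 × C: 1 H each → 2
  1 × C: 3 H
  1 × S: 1 H
  Total hydrogens = 20.

20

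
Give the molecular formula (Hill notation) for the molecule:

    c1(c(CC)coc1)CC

C8H12O

Heavy atoms from the SMILES: 8 C, 1 O.
Implicit hydrogens by atom environment:
  2 × C: 3 H each → 6
  2 × C: 2 H each → 4
  2 × C (aromatic): 1 H each → 2
  2 × C (aromatic): no H
  1 × O (aromatic): no H
  Total hydrogens = 12.
Molecular formula: C8H12O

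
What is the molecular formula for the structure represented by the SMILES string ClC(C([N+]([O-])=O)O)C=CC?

Heavy atoms from the SMILES: 5 C, 1 Cl, 1 N, 3 O.
Implicit hydrogens by atom environment:
  4 × C: 1 H each → 4
  1 × C: 3 H
  1 × Cl: no H
  1 × N (charge +1): no H
  1 × O: 1 H
  1 × O: no H
  1 × O (charge -1): no H
  Total hydrogens = 8.
Molecular formula: C5H8ClNO3

C5H8ClNO3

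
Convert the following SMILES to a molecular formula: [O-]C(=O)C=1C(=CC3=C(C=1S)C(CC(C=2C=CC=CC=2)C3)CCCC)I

C21H22IO2S-

Heavy atoms from the SMILES: 21 C, 1 I, 2 O, 1 S.
Implicit hydrogens by atom environment:
  6 × C (aromatic): 1 H each → 6
  6 × C (aromatic): no H
  5 × C: 2 H each → 10
  2 × C: 1 H each → 2
  1 × C: 3 H
  1 × C: no H
  1 × I: no H
  1 × O: no H
  1 × O (charge -1): no H
  1 × S: 1 H
  Total hydrogens = 22.
Net charge -1.
Molecular formula: C21H22IO2S-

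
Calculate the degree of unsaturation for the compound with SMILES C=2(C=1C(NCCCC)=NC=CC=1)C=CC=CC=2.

8

Molecular formula from the SMILES: C15H18N2.
DoU = (2C + 2 + N − H − X)/2 = (2·15 + 2 + 2 − 18 − 0)/2 = 16/2 = 8.
(Structurally: 2 ring(s) + 6 π bond(s) = 8.)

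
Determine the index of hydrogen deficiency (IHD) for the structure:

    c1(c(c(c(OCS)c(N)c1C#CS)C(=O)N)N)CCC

Molecular formula from the SMILES: C13H17N3O2S2.
DoU = (2C + 2 + N − H − X)/2 = (2·13 + 2 + 3 − 17 − 0)/2 = 14/2 = 7.
(Structurally: 1 ring(s) + 6 π bond(s) = 7.)

7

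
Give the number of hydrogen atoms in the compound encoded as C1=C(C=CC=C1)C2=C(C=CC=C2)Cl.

Hydrogens are implicit in SMILES; fill each atom to its normal valence:
  9 × C (aromatic): 1 H each → 9
  3 × C (aromatic): no H
  1 × Cl: no H
  Total hydrogens = 9.

9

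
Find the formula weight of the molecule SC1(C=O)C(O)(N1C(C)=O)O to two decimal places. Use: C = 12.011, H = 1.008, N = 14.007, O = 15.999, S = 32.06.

Molecular formula: C5H7NO4S.
M = 5×12.011 + 7×1.008 + 1×14.007 + 4×15.999 + 1×32.06 = 177.17 g/mol.

177.17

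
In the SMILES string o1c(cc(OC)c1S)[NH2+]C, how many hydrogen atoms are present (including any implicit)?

10

Hydrogens are implicit in SMILES; fill each atom to its normal valence:
  3 × C (aromatic): no H
  2 × C: 3 H each → 6
  1 × C (aromatic): 1 H
  1 × N (charge +1): 2 H
  1 × O (aromatic): no H
  1 × O: no H
  1 × S: 1 H
  Total hydrogens = 10.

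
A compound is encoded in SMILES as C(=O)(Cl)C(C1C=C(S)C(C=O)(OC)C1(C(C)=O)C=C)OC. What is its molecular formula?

C14H17ClO5S

Heavy atoms from the SMILES: 14 C, 1 Cl, 5 O, 1 S.
Implicit hydrogens by atom environment:
  5 × C: 1 H each → 5
  5 × C: no H
  5 × O: no H
  3 × C: 3 H each → 9
  1 × C: 2 H
  1 × Cl: no H
  1 × S: 1 H
  Total hydrogens = 17.
Molecular formula: C14H17ClO5S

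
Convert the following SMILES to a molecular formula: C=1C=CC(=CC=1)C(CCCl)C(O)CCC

C13H19ClO

Heavy atoms from the SMILES: 13 C, 1 Cl, 1 O.
Implicit hydrogens by atom environment:
  5 × C (aromatic): 1 H each → 5
  4 × C: 2 H each → 8
  2 × C: 1 H each → 2
  1 × C: 3 H
  1 × C (aromatic): no H
  1 × Cl: no H
  1 × O: 1 H
  Total hydrogens = 19.
Molecular formula: C13H19ClO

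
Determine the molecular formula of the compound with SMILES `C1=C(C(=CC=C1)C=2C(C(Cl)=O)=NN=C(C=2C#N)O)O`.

C12H6ClN3O3

Heavy atoms from the SMILES: 12 C, 1 Cl, 3 N, 3 O.
Implicit hydrogens by atom environment:
  6 × C (aromatic): no H
  4 × C (aromatic): 1 H each → 4
  2 × C: no H
  2 × N (aromatic): no H
  2 × O: 1 H each → 2
  1 × Cl: no H
  1 × N: no H
  1 × O: no H
  Total hydrogens = 6.
Molecular formula: C12H6ClN3O3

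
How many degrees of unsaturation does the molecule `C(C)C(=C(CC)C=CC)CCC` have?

2

Molecular formula from the SMILES: C12H22.
DoU = (2C + 2 + N − H − X)/2 = (2·12 + 2 + 0 − 22 − 0)/2 = 4/2 = 2.
(Structurally: 0 ring(s) + 2 π bond(s) = 2.)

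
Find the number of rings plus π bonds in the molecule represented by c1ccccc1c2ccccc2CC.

Molecular formula from the SMILES: C14H14.
DoU = (2C + 2 + N − H − X)/2 = (2·14 + 2 + 0 − 14 − 0)/2 = 16/2 = 8.
(Structurally: 2 ring(s) + 6 π bond(s) = 8.)

8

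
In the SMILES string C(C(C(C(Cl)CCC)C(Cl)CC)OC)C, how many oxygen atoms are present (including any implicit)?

1

The symbol for oxygen appears 1 time in the SMILES.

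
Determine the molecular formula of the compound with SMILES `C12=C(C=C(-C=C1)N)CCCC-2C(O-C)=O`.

Heavy atoms from the SMILES: 12 C, 1 N, 2 O.
Implicit hydrogens by atom environment:
  3 × C: 2 H each → 6
  3 × C (aromatic): 1 H each → 3
  3 × C (aromatic): no H
  2 × O: no H
  1 × C: 3 H
  1 × C: 1 H
  1 × C: no H
  1 × N: 2 H
  Total hydrogens = 15.
Molecular formula: C12H15NO2

C12H15NO2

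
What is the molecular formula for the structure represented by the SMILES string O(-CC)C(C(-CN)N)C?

Heavy atoms from the SMILES: 6 C, 2 N, 1 O.
Implicit hydrogens by atom environment:
  2 × C: 3 H each → 6
  2 × C: 2 H each → 4
  2 × C: 1 H each → 2
  2 × N: 2 H each → 4
  1 × O: no H
  Total hydrogens = 16.
Molecular formula: C6H16N2O

C6H16N2O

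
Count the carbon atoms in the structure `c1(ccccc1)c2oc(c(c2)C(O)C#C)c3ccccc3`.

19

The symbol for carbon appears 19 times in the SMILES. Lowercase c denotes aromatic carbon and counts toward C.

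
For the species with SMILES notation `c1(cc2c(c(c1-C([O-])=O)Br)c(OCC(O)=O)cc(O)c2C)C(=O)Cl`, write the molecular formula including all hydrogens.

C15H9BrClO7-

Heavy atoms from the SMILES: 1 Br, 15 C, 1 Cl, 7 O.
Implicit hydrogens by atom environment:
  8 × C (aromatic): no H
  4 × O: no H
  3 × C: no H
  2 × C (aromatic): 1 H each → 2
  2 × O: 1 H each → 2
  1 × Br: no H
  1 × C: 3 H
  1 × C: 2 H
  1 × Cl: no H
  1 × O (charge -1): no H
  Total hydrogens = 9.
Net charge -1.
Molecular formula: C15H9BrClO7-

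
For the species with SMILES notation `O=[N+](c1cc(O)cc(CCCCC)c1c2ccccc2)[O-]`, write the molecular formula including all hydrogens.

C17H19NO3

Heavy atoms from the SMILES: 17 C, 1 N, 3 O.
Implicit hydrogens by atom environment:
  7 × C (aromatic): 1 H each → 7
  5 × C (aromatic): no H
  4 × C: 2 H each → 8
  1 × C: 3 H
  1 × N (charge +1): no H
  1 × O: 1 H
  1 × O: no H
  1 × O (charge -1): no H
  Total hydrogens = 19.
Molecular formula: C17H19NO3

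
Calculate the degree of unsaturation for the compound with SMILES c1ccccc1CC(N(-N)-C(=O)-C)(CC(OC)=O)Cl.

6

Molecular formula from the SMILES: C13H17ClN2O3.
DoU = (2C + 2 + N − H − X)/2 = (2·13 + 2 + 2 − 17 − 1)/2 = 12/2 = 6.
(Structurally: 1 ring(s) + 5 π bond(s) = 6.)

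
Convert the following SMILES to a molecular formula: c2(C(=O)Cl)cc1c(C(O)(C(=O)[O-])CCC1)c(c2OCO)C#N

Heavy atoms from the SMILES: 14 C, 1 Cl, 1 N, 6 O.
Implicit hydrogens by atom environment:
  5 × C (aromatic): no H
  4 × C: 2 H each → 8
  4 × C: no H
  3 × O: no H
  2 × O: 1 H each → 2
  1 × C (aromatic): 1 H
  1 × Cl: no H
  1 × N: no H
  1 × O (charge -1): no H
  Total hydrogens = 11.
Net charge -1.
Molecular formula: C14H11ClNO6-

C14H11ClNO6-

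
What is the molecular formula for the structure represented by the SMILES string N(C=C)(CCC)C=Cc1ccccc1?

C13H17N

Heavy atoms from the SMILES: 13 C, 1 N.
Implicit hydrogens by atom environment:
  5 × C (aromatic): 1 H each → 5
  3 × C: 2 H each → 6
  3 × C: 1 H each → 3
  1 × C: 3 H
  1 × C (aromatic): no H
  1 × N: no H
  Total hydrogens = 17.
Molecular formula: C13H17N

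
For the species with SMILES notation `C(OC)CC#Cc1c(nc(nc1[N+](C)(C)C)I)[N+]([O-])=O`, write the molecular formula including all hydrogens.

Heavy atoms from the SMILES: 12 C, 1 I, 4 N, 3 O.
Implicit hydrogens by atom environment:
  4 × C: 3 H each → 12
  4 × C (aromatic): no H
  2 × C: 2 H each → 4
  2 × C: no H
  2 × N (aromatic): no H
  2 × N (charge +1): no H
  2 × O: no H
  1 × I: no H
  1 × O (charge -1): no H
  Total hydrogens = 16.
Net charge +1.
Molecular formula: C12H16IN4O3+

C12H16IN4O3+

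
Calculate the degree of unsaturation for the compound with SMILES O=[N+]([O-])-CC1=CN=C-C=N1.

5

Molecular formula from the SMILES: C5H5N3O2.
DoU = (2C + 2 + N − H − X)/2 = (2·5 + 2 + 3 − 5 − 0)/2 = 10/2 = 5.
(Structurally: 1 ring(s) + 4 π bond(s) = 5.)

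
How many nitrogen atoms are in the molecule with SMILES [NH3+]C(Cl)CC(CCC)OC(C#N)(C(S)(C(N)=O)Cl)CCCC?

The symbol for nitrogen appears 3 times in the SMILES.

3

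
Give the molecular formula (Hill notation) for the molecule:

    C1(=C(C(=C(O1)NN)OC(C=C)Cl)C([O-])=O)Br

C8H7BrClN2O4-

Heavy atoms from the SMILES: 1 Br, 8 C, 1 Cl, 2 N, 4 O.
Implicit hydrogens by atom environment:
  4 × C (aromatic): no H
  2 × C: 1 H each → 2
  2 × O: no H
  1 × Br: no H
  1 × C: 2 H
  1 × C: no H
  1 × Cl: no H
  1 × N: 2 H
  1 × N: 1 H
  1 × O (aromatic): no H
  1 × O (charge -1): no H
  Total hydrogens = 7.
Net charge -1.
Molecular formula: C8H7BrClN2O4-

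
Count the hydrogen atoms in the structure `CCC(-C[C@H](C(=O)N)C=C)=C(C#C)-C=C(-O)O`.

17

Hydrogens are implicit in SMILES; fill each atom to its normal valence:
  5 × C: no H
  4 × C: 1 H each → 4
  3 × C: 2 H each → 6
  2 × O: 1 H each → 2
  1 × C: 3 H
  1 × N: 2 H
  1 × O: no H
  Total hydrogens = 17.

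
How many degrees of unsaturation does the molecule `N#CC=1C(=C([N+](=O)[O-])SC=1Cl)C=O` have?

7

Molecular formula from the SMILES: C6HClN2O3S.
DoU = (2C + 2 + N − H − X)/2 = (2·6 + 2 + 2 − 1 − 1)/2 = 14/2 = 7.
(Structurally: 1 ring(s) + 6 π bond(s) = 7.)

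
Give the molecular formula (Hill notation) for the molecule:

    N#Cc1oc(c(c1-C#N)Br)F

C6BrFN2O

Heavy atoms from the SMILES: 1 Br, 6 C, 1 F, 2 N, 1 O.
Implicit hydrogens by atom environment:
  4 × C (aromatic): no H
  2 × C: no H
  2 × N: no H
  1 × Br: no H
  1 × F: no H
  1 × O (aromatic): no H
  Total hydrogens = 0.
Molecular formula: C6BrFN2O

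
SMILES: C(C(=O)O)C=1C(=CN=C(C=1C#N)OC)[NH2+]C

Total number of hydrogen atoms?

12

Hydrogens are implicit in SMILES; fill each atom to its normal valence:
  4 × C (aromatic): no H
  2 × C: 3 H each → 6
  2 × C: no H
  2 × O: no H
  1 × C: 2 H
  1 × C (aromatic): 1 H
  1 × N (charge +1): 2 H
  1 × N (aromatic): no H
  1 × N: no H
  1 × O: 1 H
  Total hydrogens = 12.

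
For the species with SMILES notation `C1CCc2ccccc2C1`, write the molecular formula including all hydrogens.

Heavy atoms from the SMILES: 10 C.
Implicit hydrogens by atom environment:
  4 × C: 2 H each → 8
  4 × C (aromatic): 1 H each → 4
  2 × C (aromatic): no H
  Total hydrogens = 12.
Molecular formula: C10H12

C10H12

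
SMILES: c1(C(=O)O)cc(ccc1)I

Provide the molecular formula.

C7H5IO2

Heavy atoms from the SMILES: 7 C, 1 I, 2 O.
Implicit hydrogens by atom environment:
  4 × C (aromatic): 1 H each → 4
  2 × C (aromatic): no H
  1 × C: no H
  1 × I: no H
  1 × O: 1 H
  1 × O: no H
  Total hydrogens = 5.
Molecular formula: C7H5IO2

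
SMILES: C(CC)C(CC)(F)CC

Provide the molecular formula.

C8H17F

Heavy atoms from the SMILES: 8 C, 1 F.
Implicit hydrogens by atom environment:
  4 × C: 2 H each → 8
  3 × C: 3 H each → 9
  1 × C: no H
  1 × F: no H
  Total hydrogens = 17.
Molecular formula: C8H17F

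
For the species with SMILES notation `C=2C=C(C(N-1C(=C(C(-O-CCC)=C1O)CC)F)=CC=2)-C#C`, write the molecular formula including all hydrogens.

Heavy atoms from the SMILES: 17 C, 1 F, 1 N, 2 O.
Implicit hydrogens by atom environment:
  6 × C (aromatic): no H
  4 × C (aromatic): 1 H each → 4
  3 × C: 2 H each → 6
  2 × C: 3 H each → 6
  1 × C: 1 H
  1 × C: no H
  1 × F: no H
  1 × N (aromatic): no H
  1 × O: 1 H
  1 × O: no H
  Total hydrogens = 18.
Molecular formula: C17H18FNO2

C17H18FNO2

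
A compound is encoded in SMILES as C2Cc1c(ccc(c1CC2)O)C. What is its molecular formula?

Heavy atoms from the SMILES: 11 C, 1 O.
Implicit hydrogens by atom environment:
  4 × C: 2 H each → 8
  4 × C (aromatic): no H
  2 × C (aromatic): 1 H each → 2
  1 × C: 3 H
  1 × O: 1 H
  Total hydrogens = 14.
Molecular formula: C11H14O

C11H14O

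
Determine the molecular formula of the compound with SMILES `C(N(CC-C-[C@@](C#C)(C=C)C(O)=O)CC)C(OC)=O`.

Heavy atoms from the SMILES: 14 C, 1 N, 4 O.
Implicit hydrogens by atom environment:
  6 × C: 2 H each → 12
  4 × C: no H
  3 × O: no H
  2 × C: 3 H each → 6
  2 × C: 1 H each → 2
  1 × N: no H
  1 × O: 1 H
  Total hydrogens = 21.
Molecular formula: C14H21NO4

C14H21NO4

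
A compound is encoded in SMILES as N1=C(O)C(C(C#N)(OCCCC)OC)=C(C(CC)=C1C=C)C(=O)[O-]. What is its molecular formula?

Heavy atoms from the SMILES: 17 C, 2 N, 5 O.
Implicit hydrogens by atom environment:
  5 × C: 2 H each → 10
  5 × C (aromatic): no H
  3 × C: 3 H each → 9
  3 × C: no H
  3 × O: no H
  1 × C: 1 H
  1 × N (aromatic): no H
  1 × N: no H
  1 × O: 1 H
  1 × O (charge -1): no H
  Total hydrogens = 21.
Net charge -1.
Molecular formula: C17H21N2O5-

C17H21N2O5-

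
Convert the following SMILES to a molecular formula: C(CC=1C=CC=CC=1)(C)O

C9H12O

Heavy atoms from the SMILES: 9 C, 1 O.
Implicit hydrogens by atom environment:
  5 × C (aromatic): 1 H each → 5
  1 × C: 3 H
  1 × C: 2 H
  1 × C: 1 H
  1 × C (aromatic): no H
  1 × O: 1 H
  Total hydrogens = 12.
Molecular formula: C9H12O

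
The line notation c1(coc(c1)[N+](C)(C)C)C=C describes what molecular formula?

Heavy atoms from the SMILES: 9 C, 1 N, 1 O.
Implicit hydrogens by atom environment:
  3 × C: 3 H each → 9
  2 × C (aromatic): 1 H each → 2
  2 × C (aromatic): no H
  1 × C: 2 H
  1 × C: 1 H
  1 × N (charge +1): no H
  1 × O (aromatic): no H
  Total hydrogens = 14.
Net charge +1.
Molecular formula: C9H14NO+

C9H14NO+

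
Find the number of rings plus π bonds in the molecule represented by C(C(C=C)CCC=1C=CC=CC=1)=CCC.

6

Molecular formula from the SMILES: C15H20.
DoU = (2C + 2 + N − H − X)/2 = (2·15 + 2 + 0 − 20 − 0)/2 = 12/2 = 6.
(Structurally: 1 ring(s) + 5 π bond(s) = 6.)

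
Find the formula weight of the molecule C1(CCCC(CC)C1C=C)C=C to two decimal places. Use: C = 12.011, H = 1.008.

Molecular formula: C12H20.
M = 12×12.011 + 20×1.008 = 164.29 g/mol.

164.29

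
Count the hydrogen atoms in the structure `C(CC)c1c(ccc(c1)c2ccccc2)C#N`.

Hydrogens are implicit in SMILES; fill each atom to its normal valence:
  8 × C (aromatic): 1 H each → 8
  4 × C (aromatic): no H
  2 × C: 2 H each → 4
  1 × C: 3 H
  1 × C: no H
  1 × N: no H
  Total hydrogens = 15.

15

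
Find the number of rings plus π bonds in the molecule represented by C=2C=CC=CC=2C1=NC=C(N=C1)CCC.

Molecular formula from the SMILES: C13H14N2.
DoU = (2C + 2 + N − H − X)/2 = (2·13 + 2 + 2 − 14 − 0)/2 = 16/2 = 8.
(Structurally: 2 ring(s) + 6 π bond(s) = 8.)

8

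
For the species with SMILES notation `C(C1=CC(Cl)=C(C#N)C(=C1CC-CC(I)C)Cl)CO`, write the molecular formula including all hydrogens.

C14H16Cl2INO

Heavy atoms from the SMILES: 14 C, 2 Cl, 1 I, 1 N, 1 O.
Implicit hydrogens by atom environment:
  5 × C: 2 H each → 10
  5 × C (aromatic): no H
  2 × Cl: no H
  1 × C: 3 H
  1 × C (aromatic): 1 H
  1 × C: 1 H
  1 × C: no H
  1 × I: no H
  1 × N: no H
  1 × O: 1 H
  Total hydrogens = 16.
Molecular formula: C14H16Cl2INO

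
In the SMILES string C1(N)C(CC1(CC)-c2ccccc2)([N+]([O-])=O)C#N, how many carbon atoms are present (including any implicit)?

13

The symbol for carbon appears 13 times in the SMILES. Lowercase c denotes aromatic carbon and counts toward C.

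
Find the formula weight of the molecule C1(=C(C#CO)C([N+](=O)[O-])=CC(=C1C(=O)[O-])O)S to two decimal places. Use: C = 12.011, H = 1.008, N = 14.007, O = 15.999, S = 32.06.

254.19

Molecular formula: C9H4NO6S-.
M = 9×12.011 + 4×1.008 + 1×14.007 + 6×15.999 + 1×32.06 = 254.19 g/mol.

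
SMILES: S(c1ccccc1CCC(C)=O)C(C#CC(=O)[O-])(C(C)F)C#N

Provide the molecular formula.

C17H15FNO3S-

Heavy atoms from the SMILES: 17 C, 1 F, 1 N, 3 O, 1 S.
Implicit hydrogens by atom environment:
  6 × C: no H
  4 × C (aromatic): 1 H each → 4
  2 × C: 3 H each → 6
  2 × C: 2 H each → 4
  2 × C (aromatic): no H
  2 × O: no H
  1 × C: 1 H
  1 × F: no H
  1 × N: no H
  1 × O (charge -1): no H
  1 × S: no H
  Total hydrogens = 15.
Net charge -1.
Molecular formula: C17H15FNO3S-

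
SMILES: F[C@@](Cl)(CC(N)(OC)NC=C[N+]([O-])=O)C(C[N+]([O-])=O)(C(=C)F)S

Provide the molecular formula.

Heavy atoms from the SMILES: 10 C, 1 Cl, 2 F, 4 N, 5 O, 1 S.
Implicit hydrogens by atom environment:
  4 × C: no H
  3 × C: 2 H each → 6
  3 × O: no H
  2 × C: 1 H each → 2
  2 × F: no H
  2 × N (charge +1): no H
  2 × O (charge -1): no H
  1 × C: 3 H
  1 × Cl: no H
  1 × N: 2 H
  1 × N: 1 H
  1 × S: 1 H
  Total hydrogens = 15.
Molecular formula: C10H15ClF2N4O5S

C10H15ClF2N4O5S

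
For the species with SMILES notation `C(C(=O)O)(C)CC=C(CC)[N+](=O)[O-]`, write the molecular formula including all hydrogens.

C8H13NO4

Heavy atoms from the SMILES: 8 C, 1 N, 4 O.
Implicit hydrogens by atom environment:
  2 × C: 3 H each → 6
  2 × C: 2 H each → 4
  2 × C: 1 H each → 2
  2 × C: no H
  2 × O: no H
  1 × N (charge +1): no H
  1 × O: 1 H
  1 × O (charge -1): no H
  Total hydrogens = 13.
Molecular formula: C8H13NO4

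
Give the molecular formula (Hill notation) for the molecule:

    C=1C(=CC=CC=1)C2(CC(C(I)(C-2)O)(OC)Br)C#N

Heavy atoms from the SMILES: 1 Br, 13 C, 1 I, 1 N, 2 O.
Implicit hydrogens by atom environment:
  5 × C (aromatic): 1 H each → 5
  4 × C: no H
  2 × C: 2 H each → 4
  1 × Br: no H
  1 × C: 3 H
  1 × C (aromatic): no H
  1 × I: no H
  1 × N: no H
  1 × O: 1 H
  1 × O: no H
  Total hydrogens = 13.
Molecular formula: C13H13BrINO2

C13H13BrINO2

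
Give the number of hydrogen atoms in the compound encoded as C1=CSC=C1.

4

Hydrogens are implicit in SMILES; fill each atom to its normal valence:
  4 × C (aromatic): 1 H each → 4
  1 × S (aromatic): no H
  Total hydrogens = 4.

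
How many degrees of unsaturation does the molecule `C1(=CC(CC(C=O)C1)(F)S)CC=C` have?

Molecular formula from the SMILES: C10H13FOS.
DoU = (2C + 2 + N − H − X)/2 = (2·10 + 2 + 0 − 13 − 1)/2 = 8/2 = 4.
(Structurally: 1 ring(s) + 3 π bond(s) = 4.)

4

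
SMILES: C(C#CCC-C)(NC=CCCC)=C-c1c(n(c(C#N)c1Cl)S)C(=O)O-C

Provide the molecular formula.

C19H22ClN3O2S

Heavy atoms from the SMILES: 19 C, 1 Cl, 3 N, 2 O, 1 S.
Implicit hydrogens by atom environment:
  5 × C: no H
  4 × C: 2 H each → 8
  4 × C (aromatic): no H
  3 × C: 3 H each → 9
  3 × C: 1 H each → 3
  2 × O: no H
  1 × Cl: no H
  1 × N: 1 H
  1 × N (aromatic): no H
  1 × N: no H
  1 × S: 1 H
  Total hydrogens = 22.
Molecular formula: C19H22ClN3O2S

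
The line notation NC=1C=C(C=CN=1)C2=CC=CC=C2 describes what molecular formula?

Heavy atoms from the SMILES: 11 C, 2 N.
Implicit hydrogens by atom environment:
  8 × C (aromatic): 1 H each → 8
  3 × C (aromatic): no H
  1 × N: 2 H
  1 × N (aromatic): no H
  Total hydrogens = 10.
Molecular formula: C11H10N2

C11H10N2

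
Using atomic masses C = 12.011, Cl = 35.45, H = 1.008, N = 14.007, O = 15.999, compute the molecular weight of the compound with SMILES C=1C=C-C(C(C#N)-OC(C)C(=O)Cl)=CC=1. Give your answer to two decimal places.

223.66

Molecular formula: C11H10ClNO2.
M = 11×12.011 + 1×35.45 + 10×1.008 + 1×14.007 + 2×15.999 = 223.66 g/mol.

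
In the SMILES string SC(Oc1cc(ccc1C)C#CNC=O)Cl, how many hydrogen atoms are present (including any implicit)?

Hydrogens are implicit in SMILES; fill each atom to its normal valence:
  3 × C (aromatic): 1 H each → 3
  3 × C (aromatic): no H
  2 × C: 1 H each → 2
  2 × C: no H
  2 × O: no H
  1 × C: 3 H
  1 × Cl: no H
  1 × N: 1 H
  1 × S: 1 H
  Total hydrogens = 10.

10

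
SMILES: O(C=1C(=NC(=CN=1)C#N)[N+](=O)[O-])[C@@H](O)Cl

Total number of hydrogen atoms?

Hydrogens are implicit in SMILES; fill each atom to its normal valence:
  3 × C (aromatic): no H
  2 × N (aromatic): no H
  2 × O: no H
  1 × C (aromatic): 1 H
  1 × C: 1 H
  1 × C: no H
  1 × Cl: no H
  1 × N (charge +1): no H
  1 × N: no H
  1 × O: 1 H
  1 × O (charge -1): no H
  Total hydrogens = 3.

3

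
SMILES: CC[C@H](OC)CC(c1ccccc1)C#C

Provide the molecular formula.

C14H18O

Heavy atoms from the SMILES: 14 C, 1 O.
Implicit hydrogens by atom environment:
  5 × C (aromatic): 1 H each → 5
  3 × C: 1 H each → 3
  2 × C: 3 H each → 6
  2 × C: 2 H each → 4
  1 × C: no H
  1 × C (aromatic): no H
  1 × O: no H
  Total hydrogens = 18.
Molecular formula: C14H18O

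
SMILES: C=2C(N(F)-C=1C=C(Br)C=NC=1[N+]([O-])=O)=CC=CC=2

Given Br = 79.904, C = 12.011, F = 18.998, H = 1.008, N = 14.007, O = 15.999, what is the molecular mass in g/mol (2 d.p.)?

312.10

Molecular formula: C11H7BrFN3O2.
M = 1×79.904 + 11×12.011 + 1×18.998 + 7×1.008 + 3×14.007 + 2×15.999 = 312.10 g/mol.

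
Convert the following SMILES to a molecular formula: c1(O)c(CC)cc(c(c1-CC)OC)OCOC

Heavy atoms from the SMILES: 13 C, 4 O.
Implicit hydrogens by atom environment:
  5 × C (aromatic): no H
  4 × C: 3 H each → 12
  3 × C: 2 H each → 6
  3 × O: no H
  1 × C (aromatic): 1 H
  1 × O: 1 H
  Total hydrogens = 20.
Molecular formula: C13H20O4

C13H20O4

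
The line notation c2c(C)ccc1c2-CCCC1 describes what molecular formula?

C11H14

Heavy atoms from the SMILES: 11 C.
Implicit hydrogens by atom environment:
  4 × C: 2 H each → 8
  3 × C (aromatic): 1 H each → 3
  3 × C (aromatic): no H
  1 × C: 3 H
  Total hydrogens = 14.
Molecular formula: C11H14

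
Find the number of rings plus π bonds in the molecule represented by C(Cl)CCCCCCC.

Molecular formula from the SMILES: C8H17Cl.
DoU = (2C + 2 + N − H − X)/2 = (2·8 + 2 + 0 − 17 − 1)/2 = 0/2 = 0.
(Structurally: 0 ring(s) + 0 π bond(s) = 0.)

0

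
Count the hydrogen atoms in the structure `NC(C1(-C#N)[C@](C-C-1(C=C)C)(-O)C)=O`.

14

Hydrogens are implicit in SMILES; fill each atom to its normal valence:
  5 × C: no H
  2 × C: 3 H each → 6
  2 × C: 2 H each → 4
  1 × C: 1 H
  1 × N: 2 H
  1 × N: no H
  1 × O: 1 H
  1 × O: no H
  Total hydrogens = 14.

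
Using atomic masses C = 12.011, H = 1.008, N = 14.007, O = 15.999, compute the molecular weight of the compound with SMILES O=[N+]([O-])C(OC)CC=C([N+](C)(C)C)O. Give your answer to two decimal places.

Molecular formula: C8H17N2O4+.
M = 8×12.011 + 17×1.008 + 2×14.007 + 4×15.999 = 205.23 g/mol.

205.23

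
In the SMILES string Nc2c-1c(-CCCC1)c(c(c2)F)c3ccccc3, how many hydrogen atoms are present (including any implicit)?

16

Hydrogens are implicit in SMILES; fill each atom to its normal valence:
  6 × C (aromatic): 1 H each → 6
  6 × C (aromatic): no H
  4 × C: 2 H each → 8
  1 × F: no H
  1 × N: 2 H
  Total hydrogens = 16.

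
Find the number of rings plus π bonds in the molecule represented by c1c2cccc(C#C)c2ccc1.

9

Molecular formula from the SMILES: C12H8.
DoU = (2C + 2 + N − H − X)/2 = (2·12 + 2 + 0 − 8 − 0)/2 = 18/2 = 9.
(Structurally: 2 ring(s) + 7 π bond(s) = 9.)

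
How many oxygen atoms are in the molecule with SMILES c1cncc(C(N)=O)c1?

1

The symbol for oxygen appears 1 time in the SMILES.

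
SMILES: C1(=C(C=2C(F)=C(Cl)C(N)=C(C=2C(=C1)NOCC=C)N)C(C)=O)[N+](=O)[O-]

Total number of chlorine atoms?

The symbol for chlorine appears 1 time in the SMILES.

1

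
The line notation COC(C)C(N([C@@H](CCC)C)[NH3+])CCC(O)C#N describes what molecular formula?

Heavy atoms from the SMILES: 13 C, 3 N, 2 O.
Implicit hydrogens by atom environment:
  4 × C: 3 H each → 12
  4 × C: 2 H each → 8
  4 × C: 1 H each → 4
  2 × N: no H
  1 × C: no H
  1 × N (charge +1): 3 H
  1 × O: 1 H
  1 × O: no H
  Total hydrogens = 28.
Net charge +1.
Molecular formula: C13H28N3O2+

C13H28N3O2+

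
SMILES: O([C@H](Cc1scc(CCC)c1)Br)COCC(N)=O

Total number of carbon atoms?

12

The symbol for carbon appears 12 times in the SMILES. Lowercase c denotes aromatic carbon and counts toward C.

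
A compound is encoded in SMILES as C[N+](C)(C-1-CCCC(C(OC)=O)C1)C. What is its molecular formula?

C11H22NO2+

Heavy atoms from the SMILES: 11 C, 1 N, 2 O.
Implicit hydrogens by atom environment:
  4 × C: 3 H each → 12
  4 × C: 2 H each → 8
  2 × C: 1 H each → 2
  2 × O: no H
  1 × C: no H
  1 × N (charge +1): no H
  Total hydrogens = 22.
Net charge +1.
Molecular formula: C11H22NO2+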